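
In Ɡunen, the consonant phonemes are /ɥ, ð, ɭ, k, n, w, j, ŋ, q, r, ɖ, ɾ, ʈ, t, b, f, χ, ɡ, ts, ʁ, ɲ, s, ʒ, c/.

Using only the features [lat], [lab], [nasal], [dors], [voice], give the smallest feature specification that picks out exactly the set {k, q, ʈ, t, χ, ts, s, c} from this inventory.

Every target segment is [-voice], [-labial]; each remaining inventory member fails at least one of these. Each conjunct is needed — [-labial] alone would also admit /ð, ɭ, n, j, …/; [-voice] alone would also admit /f/ — and no other single listed feature has exactly this extension, so two is the minimum.

[-voice, -lab]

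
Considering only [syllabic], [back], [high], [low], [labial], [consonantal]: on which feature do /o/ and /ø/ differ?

[back]

/o/ (mid back rounded tense vowel) and /ø/ (mid front rounded tense vowel) agree on [+syllabic], [-high], [-low], [+labial], [-consonantal]. They differ on [back] (/o/ [+], /ø/ [-]).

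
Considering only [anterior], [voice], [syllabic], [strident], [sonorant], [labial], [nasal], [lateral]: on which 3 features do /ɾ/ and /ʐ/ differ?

The two segments share [+voice], [−syllabic], [−labial], [−nasal], [−lateral]. The only features from the list on which they differ: /ɾ/ is [+sonorant] while /ʐ/ is [−sonorant]; /ɾ/ is [−strident] while /ʐ/ is [+strident]; /ɾ/ is [+anterior] while /ʐ/ is [−anterior].

[sonorant], [strident], [anterior]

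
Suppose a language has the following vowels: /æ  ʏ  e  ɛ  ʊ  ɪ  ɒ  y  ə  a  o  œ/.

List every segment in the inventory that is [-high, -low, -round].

Eliminate segments failing any feature: /æ, ɒ, a/ are [+low]; /ʏ, ʊ, ɪ, y/ are [+high]; /o, œ/ are [+round]. The remaining /e, ɛ, ə/ satisfy [-high], [-low], [-round].

e, ɛ, ə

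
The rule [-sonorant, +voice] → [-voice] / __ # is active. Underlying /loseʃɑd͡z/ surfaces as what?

[loseʃɑt͡s]

The only segment in the rule's environment that also matches [-sonorant, +voice] is /d͡z/. Applying [-voice] turns the voiced alveolar affricate into /t͡s/ (voiceless alveolar affricate), giving [loseʃɑt͡s].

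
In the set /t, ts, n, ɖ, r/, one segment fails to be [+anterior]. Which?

ɖ

/ɖ/ is the voiced retroflex stop, which is [−anterior]; the rest — /n, t, ts, r/ — are [+anterior].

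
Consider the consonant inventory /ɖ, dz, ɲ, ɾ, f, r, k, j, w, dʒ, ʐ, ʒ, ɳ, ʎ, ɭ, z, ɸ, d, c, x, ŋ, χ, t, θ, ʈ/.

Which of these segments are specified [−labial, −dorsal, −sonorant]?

ɖ, dz, dʒ, ʐ, ʒ, z, d, t, θ, ʈ

Checking each segment against [−labial], [−dorsal], [−sonorant]: /ɖ/ (voiced retroflex stop), /dz/ (voiced alveolar affricate), /dʒ/ (voiced postalveolar affricate), /ʐ/ (voiced retroflex fricative), /ʒ/ (voiced postalveolar fricative), /z/ (voiced alveolar fricative), among others, satisfy every feature; every other segment in the inventory fails at least one.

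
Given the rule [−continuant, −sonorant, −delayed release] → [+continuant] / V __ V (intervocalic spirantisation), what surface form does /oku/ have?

[oxu]

The only segment in the rule's environment that also matches [−continuant, −sonorant, −delayed release] is /k/. Applying [+continuant] turns the voiceless velar stop into /x/ (voiceless velar fricative), giving [oxu].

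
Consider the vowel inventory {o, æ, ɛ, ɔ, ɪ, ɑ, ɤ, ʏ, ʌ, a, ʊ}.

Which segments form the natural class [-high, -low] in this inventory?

o, ɛ, ɔ, ɤ, ʌ

Checking each segment against [-high], [-low]: /o/ (mid back rounded tense vowel), /ɛ/ (mid front unrounded lax vowel), /ɔ/ (mid back rounded lax vowel), /ɤ/ (mid back unrounded tense vowel), /ʌ/ (mid back unrounded lax vowel) satisfy every feature; every other segment in the inventory fails at least one.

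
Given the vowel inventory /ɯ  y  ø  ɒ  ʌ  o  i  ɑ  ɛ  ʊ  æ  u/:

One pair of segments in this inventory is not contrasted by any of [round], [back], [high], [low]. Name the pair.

/ʊ/ (high back rounded lax vowel) and /u/ (high back rounded tense vowel) are both [+round], [+back], [+high], [−low], so none of the listed features separates them. (They do differ in [tense], which is not among the given features.) Every other pair in the inventory differs on at least one listed feature.

ʊ, u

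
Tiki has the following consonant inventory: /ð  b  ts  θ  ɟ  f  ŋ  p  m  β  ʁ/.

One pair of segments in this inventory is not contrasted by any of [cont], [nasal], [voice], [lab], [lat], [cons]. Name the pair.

On the given features, /ʁ/ and /ð/ have an identical profile: [+continuant], [-nasal], [+voice], [-labial], [-lateral], [+consonantal]. No other two segments in the inventory coincide on all 6 features. (They do differ in [coronal] and [dorsal], which are not among the given features.)

ʁ, ð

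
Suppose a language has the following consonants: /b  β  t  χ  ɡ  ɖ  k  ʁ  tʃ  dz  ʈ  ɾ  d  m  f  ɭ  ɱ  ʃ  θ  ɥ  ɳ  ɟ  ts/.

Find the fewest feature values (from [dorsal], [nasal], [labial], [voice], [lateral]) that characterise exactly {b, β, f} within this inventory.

[−nasal, +labial, −dorsal]

Every target segment is [−nasal], [+labial], [−dorsal]; each remaining inventory member fails at least one of these. Each conjunct is needed — [+labial, −dorsal] alone would also admit /m, ɱ/; [−nasal, −dorsal] alone would also admit /t, ɖ, tʃ, dz, …/; [−nasal, +labial] alone would also admit /ɥ/ — and no other combination of two listed features has exactly this extension, so three is the minimum.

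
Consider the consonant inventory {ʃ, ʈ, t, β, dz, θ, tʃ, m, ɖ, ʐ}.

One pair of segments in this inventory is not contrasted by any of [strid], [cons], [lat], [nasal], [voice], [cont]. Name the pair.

Both /ʈ/ and /t/ are [-strident], [+consonantal], [-lateral], [-nasal], [-voice], [-continuant]. Since the list omits [anterior] — which does distinguish the voiceless retroflex stop from the voiceless alveolar stop — this pair collapses; all other pairs remain distinct.

ʈ, t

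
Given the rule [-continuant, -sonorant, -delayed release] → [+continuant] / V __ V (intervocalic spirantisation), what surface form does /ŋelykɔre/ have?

Only /k/ occurs between two vowels (/y/ __ /ɔ/) and matches the structural description. It is a voiceless velar stop, so [-continuant, -sonorant, -delayed release] holds; changing it to [+continuant] with all other features held fixed yields /x/ (voiceless velar fricative). No other segment meets both the structural description and the environment, so the output is [ŋelyxɔre].

[ŋelyxɔre]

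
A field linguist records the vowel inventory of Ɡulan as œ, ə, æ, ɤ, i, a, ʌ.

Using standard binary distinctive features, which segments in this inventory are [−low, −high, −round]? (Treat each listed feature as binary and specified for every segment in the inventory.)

ə, ɤ, ʌ

Eliminate segments failing any feature: /œ/ is [+round]; /æ, a/ are [+low]; /i/ is [+high]. The remaining /ə, ɤ, ʌ/ satisfy [−low], [−high], [−round].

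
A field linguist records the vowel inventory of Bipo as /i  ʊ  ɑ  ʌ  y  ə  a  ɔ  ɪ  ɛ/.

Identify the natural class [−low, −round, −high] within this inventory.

Eliminate segments failing any feature: /i, ɪ/ are [+high]; /ʊ, y, ɔ/ are [+round]; /ɑ, a/ are [+low]. The remaining /ʌ, ə, ɛ/ satisfy [−low], [−round], [−high].

ʌ, ə, ɛ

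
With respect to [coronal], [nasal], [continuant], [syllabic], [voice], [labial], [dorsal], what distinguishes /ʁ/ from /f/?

/ʁ/ (voiced uvular fricative) and /f/ (voiceless labiodental fricative) agree on [-coronal], [-nasal], [+continuant], [-syllabic]. They differ on [voice] (/ʁ/ [+], /f/ [-]), [labial] (/ʁ/ [-], /f/ [+]), [dorsal] (/ʁ/ [+], /f/ [-]).

[voice], [labial], [dorsal]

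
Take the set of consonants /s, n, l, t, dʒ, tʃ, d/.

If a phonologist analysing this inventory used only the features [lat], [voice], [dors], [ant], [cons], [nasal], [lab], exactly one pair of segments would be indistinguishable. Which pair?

t, s

Both /t/ and /s/ are [−lateral], [−voice], [−dorsal], [+anterior], [+consonantal], [−nasal], [−labial]. Since the list omits [continuant] and [strident] — which do distinguish the voiceless alveolar stop from the voiceless alveolar fricative — this pair collapses; all other pairs remain distinct.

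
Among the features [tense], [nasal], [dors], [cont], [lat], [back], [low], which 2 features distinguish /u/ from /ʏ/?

/u/ is the high back rounded tense vowel and /ʏ/ is the high front rounded lax vowel. Both are [-nasal], [+dorsal], [+continuant], [-lateral], [-low]. /u/ is [+back] while /ʏ/ is [-back]; /u/ is [+tense] while /ʏ/ is [-tense], so the distinguishing features are [back], [tense].

[back], [tense]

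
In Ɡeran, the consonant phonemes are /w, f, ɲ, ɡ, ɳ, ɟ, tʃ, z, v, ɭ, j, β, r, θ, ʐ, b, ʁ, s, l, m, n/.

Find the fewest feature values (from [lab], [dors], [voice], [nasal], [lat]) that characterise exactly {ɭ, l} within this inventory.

[+lat]

/ɭ, l/ are exactly the [+lateral] segments in the inventory, so a single feature suffices.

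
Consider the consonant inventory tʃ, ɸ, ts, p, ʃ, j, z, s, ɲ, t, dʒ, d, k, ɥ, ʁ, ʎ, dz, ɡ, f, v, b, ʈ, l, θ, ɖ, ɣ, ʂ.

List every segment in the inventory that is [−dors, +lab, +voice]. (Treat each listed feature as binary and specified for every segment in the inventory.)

v, b

Eliminate segments failing any feature: /tʃ, ts, ʃ, z, s, t, dʒ, d, dz, ʈ, l, θ, ɖ, ʂ/ are [−labial]; /ɸ, p, f/ are [−voice]; /j, ɲ, k, ɥ, ʁ, ʎ, ɡ, ɣ/ are [+dorsal]. The remaining /v, b/ satisfy [−dorsal], [+labial], [+voice].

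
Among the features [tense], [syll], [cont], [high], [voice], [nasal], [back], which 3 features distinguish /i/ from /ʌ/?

/i/ is the high front unrounded tense vowel and /ʌ/ is the mid back unrounded lax vowel. Both are [+syllabic], [+continuant], [+voice], [-nasal]. /i/ is [+high] while /ʌ/ is [-high]; /i/ is [-back] while /ʌ/ is [+back]; /i/ is [+tense] while /ʌ/ is [-tense], so the distinguishing features are [high], [back], [tense].

[high], [back], [tense]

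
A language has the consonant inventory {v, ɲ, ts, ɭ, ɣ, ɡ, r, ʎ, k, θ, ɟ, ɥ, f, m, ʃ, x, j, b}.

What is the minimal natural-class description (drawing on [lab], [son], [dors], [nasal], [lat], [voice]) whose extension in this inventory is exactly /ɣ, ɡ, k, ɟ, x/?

/ɣ, ɡ, k, ɟ, x/ are all [−sonorant], [+dorsal], and no other segment in the inventory matches both values. Dropping any one of them over-generates: [+dorsal] alone would also admit /ɲ, ʎ, ɥ, j/; [−sonorant] alone would also admit /v, ts, θ, f, …/. No other single listed feature picks out exactly this set either, so fewer than two features will not do.

[−son, +dors]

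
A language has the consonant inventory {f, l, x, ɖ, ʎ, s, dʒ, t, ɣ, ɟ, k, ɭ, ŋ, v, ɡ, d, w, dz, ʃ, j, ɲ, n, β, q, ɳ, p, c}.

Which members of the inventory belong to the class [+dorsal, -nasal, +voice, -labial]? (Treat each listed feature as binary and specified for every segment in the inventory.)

ʎ, ɣ, ɟ, ɡ, j

Eliminate segments failing any feature: /f, l, ɖ, s, dʒ, t, ɭ, v, d, dz, ʃ, n, β, ɳ, p/ are [-dorsal]; /x, k, q, c/ are [-voice]; /ŋ, ɲ/ are [+nasal]; /w/ is [+labial]. The remaining /ʎ, ɣ, ɟ, ɡ, j/ satisfy [+dorsal], [-nasal], [+voice], [-labial].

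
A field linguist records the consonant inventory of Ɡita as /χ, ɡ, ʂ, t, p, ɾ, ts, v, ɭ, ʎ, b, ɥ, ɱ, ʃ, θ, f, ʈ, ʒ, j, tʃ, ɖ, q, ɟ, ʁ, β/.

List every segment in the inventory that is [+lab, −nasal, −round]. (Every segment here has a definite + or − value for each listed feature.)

Eliminate segments failing any feature: /χ, ɡ, ʂ, t, ɾ, ts, ɭ, ʎ, ʃ, θ, ʈ, ʒ, j, tʃ, ɖ, q, ɟ, ʁ/ are [−labial]; /ɥ/ is [+round]; /ɱ/ is [+nasal]. The remaining /p, v, b, f, β/ satisfy [+labial], [−nasal], [−round].

p, v, b, f, β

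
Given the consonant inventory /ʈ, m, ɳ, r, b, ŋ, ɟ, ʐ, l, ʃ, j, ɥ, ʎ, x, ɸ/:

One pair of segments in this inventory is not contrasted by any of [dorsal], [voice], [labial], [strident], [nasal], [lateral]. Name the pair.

ɟ, j

/ɟ/ (voiced palatal stop) and /j/ (palatal glide) are both [+dorsal], [+voice], [−labial], [−strident], [−nasal], [−lateral], so none of the listed features separates them. (They do differ in [sonorant] and [continuant], which are not among the given features.) Every other pair in the inventory differs on at least one listed feature.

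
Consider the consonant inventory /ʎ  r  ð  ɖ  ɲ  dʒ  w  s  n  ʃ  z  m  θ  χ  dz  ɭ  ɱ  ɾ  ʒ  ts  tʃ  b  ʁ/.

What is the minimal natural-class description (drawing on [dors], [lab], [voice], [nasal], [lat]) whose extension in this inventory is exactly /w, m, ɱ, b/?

Every target segment is [+labial] and no other inventory member is, so one feature is enough.

[+lab]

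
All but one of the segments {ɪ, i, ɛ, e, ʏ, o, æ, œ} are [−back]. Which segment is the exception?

o

/i, æ, e, ɛ, ɪ, ʏ, œ/ are all [−back]; /o/ (mid back rounded tense vowel) is [+back].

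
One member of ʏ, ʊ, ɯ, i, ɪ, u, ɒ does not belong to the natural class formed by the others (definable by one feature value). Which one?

The remaining segments after removing /ɒ/ share [+high]; /ɒ/ (low back rounded vowel) is [−high]. For every other candidate removal, the leftover set fails to share any single feature value that the removed segment lacks.

ɒ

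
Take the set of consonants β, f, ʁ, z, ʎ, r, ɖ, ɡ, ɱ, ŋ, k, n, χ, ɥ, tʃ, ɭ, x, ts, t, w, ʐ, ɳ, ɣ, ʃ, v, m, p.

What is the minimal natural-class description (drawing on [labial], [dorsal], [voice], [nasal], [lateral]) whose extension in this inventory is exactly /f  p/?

[−voice, +labial]

/f, p/ are all [−voice], [+labial], and no other segment in the inventory matches both values. Dropping any one of them over-generates: [+labial] alone would also admit /β, ɱ, ɥ, w, …/; [−voice] alone would also admit /k, χ, tʃ, x, …/. No other single listed feature picks out exactly this set either, so fewer than two features will not do.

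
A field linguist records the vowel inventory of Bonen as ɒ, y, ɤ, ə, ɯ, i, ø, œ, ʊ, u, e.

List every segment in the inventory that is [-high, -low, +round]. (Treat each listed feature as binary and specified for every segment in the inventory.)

ø, œ

The [-high] segments are /ɒ, ɤ, ə, ø, œ, e/.
Then [-low] gives /ɤ, ə, ø, œ, e/.
Among these, [+round] leaves /ø, œ/.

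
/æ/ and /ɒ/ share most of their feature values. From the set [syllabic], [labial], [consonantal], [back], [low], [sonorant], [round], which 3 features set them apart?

/æ/ (low front unrounded vowel) and /ɒ/ (low back rounded vowel) agree on [+syllabic], [−consonantal], [+low], [+sonorant]. They differ on [labial] (/æ/ [−], /ɒ/ [+]), [round] (/æ/ [−], /ɒ/ [+]), [back] (/æ/ [−], /ɒ/ [+]).

[labial], [round], [back]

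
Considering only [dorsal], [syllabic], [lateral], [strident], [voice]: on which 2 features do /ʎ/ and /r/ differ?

[lateral], [dorsal]

/ʎ/ is the palatal lateral approximant and /r/ is the alveolar trill. Both are [−syllabic], [−strident], [+voice]. /ʎ/ is [+lateral] while /r/ is [−lateral]; /ʎ/ is [+dorsal] while /r/ is [−dorsal], so the distinguishing features are [lateral], [dorsal].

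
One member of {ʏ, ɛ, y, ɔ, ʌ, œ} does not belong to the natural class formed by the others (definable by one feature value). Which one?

y

The remaining segments after removing /y/ share [-tense]; /y/ (high front rounded tense vowel) is [+tense]. For every other candidate removal, the leftover set fails to share any single feature value that the removed segment lacks.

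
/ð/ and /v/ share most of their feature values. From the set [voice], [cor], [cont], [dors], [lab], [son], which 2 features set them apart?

/ð/ (voiced dental fricative) and /v/ (voiced labiodental fricative) agree on [+voice], [+continuant], [−dorsal], [−sonorant]. They differ on [labial] (/ð/ [−], /v/ [+]), [coronal] (/ð/ [+], /v/ [−]).

[labial], [coronal]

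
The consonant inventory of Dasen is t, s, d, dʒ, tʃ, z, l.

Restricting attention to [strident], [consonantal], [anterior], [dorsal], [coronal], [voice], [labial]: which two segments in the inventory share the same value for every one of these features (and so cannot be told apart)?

d, l

/d/ (voiced alveolar stop) and /l/ (alveolar lateral approximant) are both [-strident], [+consonantal], [+anterior], [-dorsal], [+coronal], [+voice], [-labial], so none of the listed features separates them. (They do differ in [sonorant] and [lateral], which are not among the given features.) Every other pair in the inventory differs on at least one listed feature.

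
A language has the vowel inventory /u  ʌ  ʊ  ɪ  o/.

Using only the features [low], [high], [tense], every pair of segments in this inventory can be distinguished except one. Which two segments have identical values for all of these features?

On the given features, /ʊ/ and /ɪ/ have an identical profile: [-low], [+high], [-tense]. No other two segments in the inventory coincide on all 3 features. (They do differ in [labial], [round] and [back], which are not among the given features.)

ʊ, ɪ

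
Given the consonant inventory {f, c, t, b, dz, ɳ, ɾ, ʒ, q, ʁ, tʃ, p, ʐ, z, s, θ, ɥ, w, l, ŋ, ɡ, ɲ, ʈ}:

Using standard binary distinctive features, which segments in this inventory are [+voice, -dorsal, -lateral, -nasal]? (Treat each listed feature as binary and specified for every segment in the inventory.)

b, dz, ɾ, ʒ, ʐ, z

Checking each segment against [+voice], [-dorsal], [-lateral], [-nasal]: /b/ (voiced bilabial stop), /dz/ (voiced alveolar affricate), /ɾ/ (alveolar tap), /ʒ/ (voiced postalveolar fricative), /ʐ/ (voiced retroflex fricative), /z/ (voiced alveolar fricative) satisfy every feature; every other segment in the inventory fails at least one.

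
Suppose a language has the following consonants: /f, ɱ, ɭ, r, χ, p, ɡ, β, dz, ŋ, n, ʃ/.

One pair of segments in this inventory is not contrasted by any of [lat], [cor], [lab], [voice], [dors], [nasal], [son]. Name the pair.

p, f

Both /p/ and /f/ are [-lateral], [-coronal], [+labial], [-voice], [-dorsal], [-nasal], [-sonorant]. Since the list omits [continuant] — which does distinguish the voiceless bilabial stop from the voiceless labiodental fricative — this pair collapses; all other pairs remain distinct.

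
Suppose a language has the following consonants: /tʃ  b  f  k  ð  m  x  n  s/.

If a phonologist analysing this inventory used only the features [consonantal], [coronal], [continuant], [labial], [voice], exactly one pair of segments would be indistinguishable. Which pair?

m, b

Both /m/ and /b/ are [+consonantal], [-coronal], [-continuant], [+labial], [+voice]. Since the list omits [sonorant] and [nasal] — which do distinguish the bilabial nasal from the voiced bilabial stop — this pair collapses; all other pairs remain distinct.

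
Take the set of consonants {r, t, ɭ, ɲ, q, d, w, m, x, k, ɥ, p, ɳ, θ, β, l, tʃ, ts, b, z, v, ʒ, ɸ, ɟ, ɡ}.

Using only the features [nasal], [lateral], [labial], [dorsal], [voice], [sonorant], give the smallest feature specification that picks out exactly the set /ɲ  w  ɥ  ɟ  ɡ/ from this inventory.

Every target segment is [+voice], [+dorsal]; each remaining inventory member fails at least one of these. Each conjunct is needed — [+dorsal] alone would also admit /q, x, k/; [+voice] alone would also admit /r, ɭ, d, m, …/ — and no other single listed feature has exactly this extension, so two is the minimum.

[+voice, +dorsal]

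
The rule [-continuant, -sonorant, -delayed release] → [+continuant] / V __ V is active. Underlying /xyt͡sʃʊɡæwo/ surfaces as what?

[xyt͡sʃʊɣæwo]

The only segment in the rule's environment that also matches [-continuant, -sonorant, -delayed release] is /ɡ/. Applying [+continuant] turns the voiced velar stop into /ɣ/ (voiced velar fricative), giving [xyt͡sʃʊɣæwo].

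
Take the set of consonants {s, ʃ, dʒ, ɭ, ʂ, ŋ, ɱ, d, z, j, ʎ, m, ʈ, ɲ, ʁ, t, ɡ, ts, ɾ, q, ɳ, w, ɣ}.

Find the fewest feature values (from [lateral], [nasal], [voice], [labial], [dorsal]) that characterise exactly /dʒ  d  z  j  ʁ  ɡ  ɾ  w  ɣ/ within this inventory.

The class [+voice], [−nasal], [−lateral] has exactly /dʒ, d, z, j, ʁ, ɡ, ɾ, w, ɣ/ as its extension in this inventory. No smaller conjunction from the listed features achieves this: [−nasal, −lateral] alone would also admit /s, ʃ, ʂ, ʈ, …/; [+voice, −lateral] alone would also admit /ŋ, ɱ, m, ɲ, …/; [+voice, −nasal] alone would also admit /ɭ, ʎ/; and checking the remaining two-feature bundles turns up none with this extension.

[+voice, −nasal, −lateral]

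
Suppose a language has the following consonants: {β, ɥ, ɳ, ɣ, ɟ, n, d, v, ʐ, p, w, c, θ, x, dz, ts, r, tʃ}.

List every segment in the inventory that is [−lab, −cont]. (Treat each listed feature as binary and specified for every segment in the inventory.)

First, the [−labial] segments are /ɳ, ɣ, ɟ, n, d, ʐ, c, θ, x, dz, ts, r, tʃ/.
Within that set, [−continuant] leaves /ɳ, ɟ, n, d, c, dz, ts, tʃ/.

ɳ, ɟ, n, d, c, dz, ts, tʃ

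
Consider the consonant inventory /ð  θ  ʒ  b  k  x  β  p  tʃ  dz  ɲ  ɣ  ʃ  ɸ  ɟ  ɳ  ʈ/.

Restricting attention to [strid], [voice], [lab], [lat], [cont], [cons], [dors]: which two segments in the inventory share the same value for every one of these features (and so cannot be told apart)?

Both /ɲ/ and /ɟ/ are [−strident], [+voice], [−labial], [−lateral], [−continuant], [+consonantal], [+dorsal]. Since the list omits [sonorant] and [nasal] — which do distinguish the palatal nasal from the voiced palatal stop — this pair collapses; all other pairs remain distinct.

ɲ, ɟ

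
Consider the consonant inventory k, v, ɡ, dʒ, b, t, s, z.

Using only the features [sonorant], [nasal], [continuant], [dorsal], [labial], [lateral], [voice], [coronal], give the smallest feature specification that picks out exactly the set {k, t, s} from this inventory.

[-voice]

/k, t, s/ are exactly the [-voice] segments in the inventory, so a single feature suffices.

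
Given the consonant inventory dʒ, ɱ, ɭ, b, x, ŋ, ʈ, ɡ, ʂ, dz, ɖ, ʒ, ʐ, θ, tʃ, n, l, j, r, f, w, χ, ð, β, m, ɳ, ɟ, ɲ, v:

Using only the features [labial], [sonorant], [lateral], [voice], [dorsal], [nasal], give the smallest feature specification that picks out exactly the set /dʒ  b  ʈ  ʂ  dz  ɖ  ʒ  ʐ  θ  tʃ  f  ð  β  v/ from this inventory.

[−sonorant, −dorsal]

Every target segment is [−sonorant], [−dorsal]; each remaining inventory member fails at least one of these. Each conjunct is needed — [−dorsal] alone would also admit /ɱ, ɭ, n, l, …/; [−sonorant] alone would also admit /x, ɡ, χ, ɟ/ — and no other single listed feature has exactly this extension, so two is the minimum.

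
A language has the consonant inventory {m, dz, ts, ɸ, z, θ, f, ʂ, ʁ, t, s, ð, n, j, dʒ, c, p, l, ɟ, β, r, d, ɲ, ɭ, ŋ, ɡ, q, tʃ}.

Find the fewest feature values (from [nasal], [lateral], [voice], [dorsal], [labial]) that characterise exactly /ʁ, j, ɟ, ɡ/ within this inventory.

[+voice, −nasal, +dorsal]

The class [+voice], [−nasal], [+dorsal] has exactly /ʁ, j, ɟ, ɡ/ as its extension in this inventory. No smaller conjunction from the listed features achieves this: [−nasal, +dorsal] alone would also admit /c, q/; [+voice, +dorsal] alone would also admit /ɲ, ŋ/; [+voice, −nasal] alone would also admit /dz, z, ð, dʒ, …/; and checking the remaining two-feature bundles turns up none with this extension.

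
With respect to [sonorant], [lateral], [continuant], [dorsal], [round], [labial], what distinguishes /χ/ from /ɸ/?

[labial], [dorsal]

/χ/ (voiceless uvular fricative) and /ɸ/ (voiceless bilabial fricative) agree on [−sonorant], [−lateral], [+continuant], [−round]. They differ on [labial] (/χ/ [−], /ɸ/ [+]), [dorsal] (/χ/ [+], /ɸ/ [−]).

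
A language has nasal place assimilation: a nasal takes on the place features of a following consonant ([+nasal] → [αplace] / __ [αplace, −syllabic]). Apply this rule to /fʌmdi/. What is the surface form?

In /fʌmdi/, the nasal /m/ precedes /d/, which is [+coronal]. The nasal assimilates in place, becoming the [+coronal] nasal /n/. The surface form is [fʌndi].

[fʌndi]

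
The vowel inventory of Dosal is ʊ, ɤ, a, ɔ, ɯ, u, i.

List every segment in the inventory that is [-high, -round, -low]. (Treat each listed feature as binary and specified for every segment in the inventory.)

Checking each segment against [-high], [-round], [-low]: /ɤ/ (mid back unrounded tense vowel) satisfies every feature; every other segment in the inventory fails at least one.

ɤ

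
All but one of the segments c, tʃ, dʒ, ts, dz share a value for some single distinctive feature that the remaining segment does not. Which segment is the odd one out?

c

/dʒ, tʃ, dz, ts/ are all [+delayed release], but /c/ (voiceless palatal stop) is [-delayed release]. No other single segment can be removed to leave a set sharing one feature value that the removed segment lacks, so /c/ is the odd one out.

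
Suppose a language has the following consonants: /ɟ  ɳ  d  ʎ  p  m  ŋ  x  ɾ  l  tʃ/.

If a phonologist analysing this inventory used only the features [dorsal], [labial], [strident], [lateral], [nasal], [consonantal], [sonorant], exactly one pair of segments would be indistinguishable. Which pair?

Both /x/ and /ɟ/ are [+dorsal], [−labial], [−strident], [−lateral], [−nasal], [+consonantal], [−sonorant]. Since the list omits [voice], [continuant] and [back] — which do distinguish the voiceless velar fricative from the voiced palatal stop — this pair collapses; all other pairs remain distinct.

x, ɟ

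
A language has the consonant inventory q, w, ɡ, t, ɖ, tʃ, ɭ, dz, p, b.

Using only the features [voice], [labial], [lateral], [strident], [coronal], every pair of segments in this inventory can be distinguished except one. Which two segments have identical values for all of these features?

w, b

/w/ (labial-velar glide) and /b/ (voiced bilabial stop) are both [+voice], [+labial], [−lateral], [−strident], [−coronal], so none of the listed features separates them. (They do differ in [sonorant], [continuant], [round] and [dorsal], which are not among the given features.) Every other pair in the inventory differs on at least one listed feature.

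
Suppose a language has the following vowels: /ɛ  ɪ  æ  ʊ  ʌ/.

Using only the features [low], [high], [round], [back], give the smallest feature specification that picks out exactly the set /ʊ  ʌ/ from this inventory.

[+back]

Every target segment is [+back] and no other inventory member is, so one feature is enough.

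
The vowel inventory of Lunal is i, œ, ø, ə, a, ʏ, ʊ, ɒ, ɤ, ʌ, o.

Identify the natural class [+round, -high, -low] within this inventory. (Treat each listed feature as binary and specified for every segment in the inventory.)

The [+round] segments are /œ, ø, ʏ, ʊ, ɒ, o/.
Then [-high] gives /œ, ø, ɒ, o/.
Intersecting with [-low] leaves /œ, ø, o/.

œ, ø, o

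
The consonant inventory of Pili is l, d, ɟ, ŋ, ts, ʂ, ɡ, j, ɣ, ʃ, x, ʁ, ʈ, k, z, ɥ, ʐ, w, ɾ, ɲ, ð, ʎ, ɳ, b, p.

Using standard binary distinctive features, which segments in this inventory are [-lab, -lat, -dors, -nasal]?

d, ts, ʂ, ʃ, ʈ, z, ʐ, ɾ, ð

The [-labial] segments are /l, d, ɟ, ŋ, ts, ʂ, ɡ, j, ɣ, ʃ, x, ʁ, ʈ, k, z, ʐ, ɾ, ɲ, ð, ʎ, ɳ/.
Among these, [-lateral] gives /d, ɟ, ŋ, ts, ʂ, ɡ, j, ɣ, ʃ, x, ʁ, ʈ, k, z, ʐ, ɾ, ɲ, ð, ɳ/.
Then [-dorsal] gives /d, ts, ʂ, ʃ, ʈ, z, ʐ, ɾ, ð, ɳ/.
Of those, [-nasal] leaves /d, ts, ʂ, ʃ, ʈ, z, ʐ, ɾ, ð/.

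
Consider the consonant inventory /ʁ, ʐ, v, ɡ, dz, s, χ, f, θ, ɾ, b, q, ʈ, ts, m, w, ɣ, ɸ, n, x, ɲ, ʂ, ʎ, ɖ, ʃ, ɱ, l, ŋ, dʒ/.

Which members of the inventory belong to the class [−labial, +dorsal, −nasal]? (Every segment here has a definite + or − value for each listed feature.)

ʁ, ɡ, χ, q, ɣ, x, ʎ

Checking each segment against [−labial], [+dorsal], [−nasal]: /ʁ/ (voiced uvular fricative), /ɡ/ (voiced velar stop), /χ/ (voiceless uvular fricative), /q/ (voiceless uvular stop), /ɣ/ (voiced velar fricative), /x/ (voiceless velar fricative), among others, satisfy every feature; every other segment in the inventory fails at least one.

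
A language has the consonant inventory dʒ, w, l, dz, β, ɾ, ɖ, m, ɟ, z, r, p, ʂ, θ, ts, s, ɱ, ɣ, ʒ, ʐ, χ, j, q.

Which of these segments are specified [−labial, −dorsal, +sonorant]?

Checking each segment against [−labial], [−dorsal], [+sonorant]: /l/ (alveolar lateral approximant), /ɾ/ (alveolar tap), /r/ (alveolar trill) satisfy every feature; every other segment in the inventory fails at least one.

l, ɾ, r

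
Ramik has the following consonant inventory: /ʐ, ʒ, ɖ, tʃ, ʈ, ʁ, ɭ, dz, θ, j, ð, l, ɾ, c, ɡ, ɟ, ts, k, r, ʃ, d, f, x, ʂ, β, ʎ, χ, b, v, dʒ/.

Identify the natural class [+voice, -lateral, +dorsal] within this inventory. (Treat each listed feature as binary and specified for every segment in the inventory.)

ʁ, j, ɡ, ɟ

Eliminate segments failing any feature: /ʐ, ʒ, ɖ, dz, ð, ɾ, r, d, β, b, v, dʒ/ are [-dorsal]; /tʃ, ʈ, θ, c, ts, k, ʃ, f, x, ʂ, χ/ are [-voice]; /ɭ, l, ʎ/ are [+lateral]. The remaining /ʁ, j, ɡ, ɟ/ satisfy [+voice], [-lateral], [+dorsal].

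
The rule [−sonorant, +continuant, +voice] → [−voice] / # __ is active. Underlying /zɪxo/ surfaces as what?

[sɪxo]

/z/ satisfies [−sonorant, +continuant, +voice] and sits in # __. The [−voice] counterpart of the voiced alveolar fricative is /s/. Other segments in /zɪxo/ either fail the structural description or are not in the environment, so the surface form is [sɪxo].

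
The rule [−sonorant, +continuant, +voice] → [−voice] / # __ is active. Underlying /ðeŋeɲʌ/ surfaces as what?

[θeŋeɲʌ]

The only segment in the rule's environment that also matches [−sonorant, +continuant, +voice] is /ð/. Applying [−voice] turns the voiced dental fricative into /θ/ (voiceless dental fricative), giving [θeŋeɲʌ].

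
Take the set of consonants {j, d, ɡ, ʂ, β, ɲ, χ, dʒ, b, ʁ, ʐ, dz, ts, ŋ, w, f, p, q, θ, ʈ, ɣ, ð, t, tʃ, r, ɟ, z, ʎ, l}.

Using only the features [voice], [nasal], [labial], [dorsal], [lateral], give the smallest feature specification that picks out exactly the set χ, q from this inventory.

The class [−voice], [+dorsal] has exactly /χ, q/ as its extension in this inventory. No smaller conjunction from the listed features achieves this: [+dorsal] alone would also admit /j, ɡ, ɲ, ʁ, …/; [−voice] alone would also admit /ʂ, ts, f, p, …/; and checking the remaining single features turns up none with this extension.

[−voice, +dorsal]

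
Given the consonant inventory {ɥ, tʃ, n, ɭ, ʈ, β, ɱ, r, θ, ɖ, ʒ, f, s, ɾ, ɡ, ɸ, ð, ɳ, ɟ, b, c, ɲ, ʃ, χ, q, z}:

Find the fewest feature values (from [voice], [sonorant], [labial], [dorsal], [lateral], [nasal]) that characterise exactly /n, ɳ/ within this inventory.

The class [+nasal], [−labial], [−dorsal] has exactly /n, ɳ/ as its extension in this inventory. No smaller conjunction from the listed features achieves this: [−labial, −dorsal] alone would also admit /tʃ, ɭ, ʈ, r, …/; [+nasal, −dorsal] alone would also admit /ɱ/; [+nasal, −labial] alone would also admit /ɲ/; and checking the remaining two-feature bundles turns up none with this extension.

[+nasal, −labial, −dorsal]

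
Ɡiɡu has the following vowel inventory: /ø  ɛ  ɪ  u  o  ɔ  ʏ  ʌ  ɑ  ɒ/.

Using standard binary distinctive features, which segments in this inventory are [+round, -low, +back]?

u, o, ɔ

Among the inventory, the [+round] segments are /ø, u, o, ɔ, ʏ, ɒ/.
Then [-low] gives /ø, u, o, ɔ, ʏ/.
Within that set, [+back] leaves /u, o, ɔ/.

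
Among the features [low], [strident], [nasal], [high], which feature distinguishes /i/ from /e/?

The two segments share [−low], [−strident], [−nasal]. The only feature from the list on which they differ: /i/ is [+high] while /e/ is [−high].

[high]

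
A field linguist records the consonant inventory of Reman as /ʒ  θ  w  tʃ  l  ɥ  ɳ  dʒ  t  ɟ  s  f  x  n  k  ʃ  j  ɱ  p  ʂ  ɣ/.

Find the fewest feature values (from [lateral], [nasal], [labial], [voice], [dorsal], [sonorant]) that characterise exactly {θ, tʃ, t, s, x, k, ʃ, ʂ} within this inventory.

[-voice, -labial]

Every target segment is [-voice], [-labial]; each remaining inventory member fails at least one of these. Each conjunct is needed — [-labial] alone would also admit /ʒ, l, ɳ, dʒ, …/; [-voice] alone would also admit /f, p/ — and no other single listed feature has exactly this extension, so two is the minimum.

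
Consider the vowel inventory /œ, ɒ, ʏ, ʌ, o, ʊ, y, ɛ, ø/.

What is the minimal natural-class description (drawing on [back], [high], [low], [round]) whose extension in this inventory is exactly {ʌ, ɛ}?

[−round]

The target set is precisely the extension of [−round] in this inventory.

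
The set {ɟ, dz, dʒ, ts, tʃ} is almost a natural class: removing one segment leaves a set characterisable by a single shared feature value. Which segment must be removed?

/dz, dʒ, tʃ, ts/ are all [+delayed release], but /ɟ/ (voiced palatal stop) is [−delayed release]. No other single segment can be removed to leave a set sharing one feature value that the removed segment lacks, so /ɟ/ is the odd one out.

ɟ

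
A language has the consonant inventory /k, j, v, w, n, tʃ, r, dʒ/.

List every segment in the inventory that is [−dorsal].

v, n, tʃ, r, dʒ

The [−dorsal] segments here are /v, n, tʃ, r, dʒ/; the remaining /k, j, w/ are [+dorsal].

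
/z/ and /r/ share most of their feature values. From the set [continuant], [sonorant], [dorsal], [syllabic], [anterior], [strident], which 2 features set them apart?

[sonorant], [strident]

The two segments share [+continuant], [−dorsal], [−syllabic], [+anterior]. The only features from the list on which they differ: /z/ is [−sonorant] while /r/ is [+sonorant]; /z/ is [+strident] while /r/ is [−strident].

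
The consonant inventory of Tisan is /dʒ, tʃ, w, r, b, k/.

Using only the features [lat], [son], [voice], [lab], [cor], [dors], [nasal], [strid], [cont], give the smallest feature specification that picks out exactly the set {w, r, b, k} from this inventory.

/w, r, b, k/ are exactly the [-strident] segments in the inventory, so a single feature suffices.

[-strid]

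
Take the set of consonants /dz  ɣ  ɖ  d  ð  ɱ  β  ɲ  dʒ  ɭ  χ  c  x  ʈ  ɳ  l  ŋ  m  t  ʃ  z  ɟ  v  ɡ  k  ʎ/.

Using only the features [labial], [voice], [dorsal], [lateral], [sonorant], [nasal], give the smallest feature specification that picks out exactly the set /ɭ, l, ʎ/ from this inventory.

The target set is precisely the extension of [+lateral] in this inventory.

[+lateral]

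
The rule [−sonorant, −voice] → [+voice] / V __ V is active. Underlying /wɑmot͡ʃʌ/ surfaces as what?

[wɑmod͡ʒʌ]

/t͡ʃ/ satisfies [−sonorant, −voice] and sits in V __ V. The [+voice] counterpart of the voiceless postalveolar affricate is /d͡ʒ/. Other segments in /wɑmot͡ʃʌ/ either fail the structural description or are not in the environment, so the surface form is [wɑmod͡ʒʌ].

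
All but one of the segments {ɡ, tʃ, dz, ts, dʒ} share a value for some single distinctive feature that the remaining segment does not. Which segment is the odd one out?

ɡ

[delayed release] (equivalently [strident], [coronal], [dorsal]) groups all but one: /dz, ts, dʒ, tʃ/ share [+delayed release] while /ɡ/ (voiced velar stop) alone is [−delayed release]. Removing any other segment would not leave a single-feature class that excludes it.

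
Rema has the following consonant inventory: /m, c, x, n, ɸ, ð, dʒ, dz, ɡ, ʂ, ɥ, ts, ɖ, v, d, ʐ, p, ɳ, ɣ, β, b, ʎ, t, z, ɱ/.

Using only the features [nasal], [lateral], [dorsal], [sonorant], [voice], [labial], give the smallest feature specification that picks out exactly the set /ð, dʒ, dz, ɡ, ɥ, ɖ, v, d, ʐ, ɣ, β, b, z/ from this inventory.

[+voice, −nasal, −lateral]

/ð, dʒ, dz, ɡ, ɥ, ɖ, v, d, ʐ, ɣ, β, b, z/ are all [+voice], [−nasal], [−lateral], and no other segment in the inventory matches all three values. Dropping any one of them over-generates: [−nasal, −lateral] alone would also admit /c, x, ɸ, ʂ, …/; [+voice, −lateral] alone would also admit /m, n, ɳ, ɱ/; [+voice, −nasal] alone would also admit /ʎ/. No other combination of two listed features picks out exactly this set either, so fewer than three features will not do.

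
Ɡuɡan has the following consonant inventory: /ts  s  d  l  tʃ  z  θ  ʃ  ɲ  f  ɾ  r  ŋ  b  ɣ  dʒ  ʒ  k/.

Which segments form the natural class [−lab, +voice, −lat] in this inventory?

d, z, ɲ, ɾ, r, ŋ, ɣ, dʒ, ʒ

Among the inventory, the [−labial] segments are /ts, s, d, l, tʃ, z, θ, ʃ, ɲ, ɾ, r, ŋ, ɣ, dʒ, ʒ, k/.
Within that set, [+voice] gives /d, l, z, ɲ, ɾ, r, ŋ, ɣ, dʒ, ʒ/.
Then [−lateral] leaves /d, z, ɲ, ɾ, r, ŋ, ɣ, dʒ, ʒ/.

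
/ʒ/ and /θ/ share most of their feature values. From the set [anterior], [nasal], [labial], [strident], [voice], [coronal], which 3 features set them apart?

[voice], [strident], [anterior]

/ʒ/ (voiced postalveolar fricative) and /θ/ (voiceless dental fricative) agree on [−nasal], [−labial], [+coronal]. They differ on [voice] (/ʒ/ [+], /θ/ [−]), [strident] (/ʒ/ [+], /θ/ [−]), [anterior] (/ʒ/ [−], /θ/ [+]).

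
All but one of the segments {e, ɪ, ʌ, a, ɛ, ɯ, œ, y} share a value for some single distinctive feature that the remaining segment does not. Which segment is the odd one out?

/y, ɪ, ɛ, œ, ʌ, ɯ, e/ are all [−low], but /a/ (low unrounded vowel) is [+low]. No other single segment can be removed to leave a set sharing one feature value that the removed segment lacks, so /a/ is the odd one out.

a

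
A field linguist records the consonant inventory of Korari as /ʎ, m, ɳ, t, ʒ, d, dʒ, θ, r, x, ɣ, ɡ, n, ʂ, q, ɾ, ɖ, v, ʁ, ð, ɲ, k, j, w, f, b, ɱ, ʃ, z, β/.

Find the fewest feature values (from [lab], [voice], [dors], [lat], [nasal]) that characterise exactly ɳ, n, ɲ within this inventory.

Every target segment is [+nasal], [-labial]; each remaining inventory member fails at least one of these. Each conjunct is needed — [-labial] alone would also admit /ʎ, t, ʒ, d, …/; [+nasal] alone would also admit /m, ɱ/ — and no other single listed feature has exactly this extension, so two is the minimum.

[+nasal, -lab]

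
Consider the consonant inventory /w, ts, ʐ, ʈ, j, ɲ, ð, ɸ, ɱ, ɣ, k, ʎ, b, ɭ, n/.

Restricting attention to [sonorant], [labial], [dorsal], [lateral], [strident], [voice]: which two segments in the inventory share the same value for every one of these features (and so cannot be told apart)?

j, ɲ

/j/ (palatal glide) and /ɲ/ (palatal nasal) are both [+sonorant], [−labial], [+dorsal], [−lateral], [−strident], [+voice], so none of the listed features separates them. (They do differ in [nasal] and [continuant], which are not among the given features.) Every other pair in the inventory differs on at least one listed feature.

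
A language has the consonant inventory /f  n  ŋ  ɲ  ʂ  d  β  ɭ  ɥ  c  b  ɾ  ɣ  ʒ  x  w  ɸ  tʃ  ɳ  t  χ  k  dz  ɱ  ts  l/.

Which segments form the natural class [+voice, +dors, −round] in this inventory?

Eliminate segments failing any feature: /f, ʂ, c, x, ɸ, tʃ, t, χ, k, ts/ are [−voice]; /n, d, β, ɭ, b, ɾ, ʒ, ɳ, dz, ɱ, l/ are [−dorsal]; /ɥ, w/ are [+round]. The remaining /ŋ, ɲ, ɣ/ satisfy [+voice], [+dorsal], [−round].

ŋ, ɲ, ɣ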